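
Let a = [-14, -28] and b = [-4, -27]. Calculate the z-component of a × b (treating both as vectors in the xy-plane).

266

(-14)·(-27) - (-28)·(-4) = 378 - 112 = 266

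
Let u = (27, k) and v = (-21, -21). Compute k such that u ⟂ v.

u · v = 27·(-21) + k·(-21) = -567 - 21k
Set equal to 0: -21k = 567, so k = -27.

-27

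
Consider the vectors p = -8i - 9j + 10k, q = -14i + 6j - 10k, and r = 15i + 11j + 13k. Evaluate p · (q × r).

-4232

q × r:
i: 6·13 - (-10)·11 = 78 - (-110) = 188
j: (-10)·15 - (-14)·13 = -150 - (-182) = 32
k: (-14)·11 - 6·15 = -154 - 90 = -244
q × r = (188, 32, -244)
p · (q × r) = (-8)·188 + (-9)·32 + 10·(-244) = -1504 - 288 - 2440 = -4232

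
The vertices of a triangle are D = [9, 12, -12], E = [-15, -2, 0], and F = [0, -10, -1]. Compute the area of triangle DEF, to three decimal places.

222.508

DE = (-24, -14, 12),  DF = (-9, -22, 11)
i: (-14)·11 - 12·(-22) = -154 - (-264) = 110
j: 12·(-9) - (-24)·11 = -108 - (-264) = 156
k: (-24)·(-22) - (-14)·(-9) = 528 - 126 = 402
DE × DF = (110, 156, 402)
|DE × DF| = √198040 ≈ 445.0169
area = ½ · 445.0169 ≈ 222.508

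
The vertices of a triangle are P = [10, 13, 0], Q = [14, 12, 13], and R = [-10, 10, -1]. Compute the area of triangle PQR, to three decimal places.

130.537

PQ = (4, -1, 13),  PR = (-20, -3, -1)
i: (-1)·(-1) - 13·(-3) = 1 - (-39) = 40
j: 13·(-20) - 4·(-1) = -260 - (-4) = -256
k: 4·(-3) - (-1)·(-20) = -12 - 20 = -32
PQ × PR = (40, -256, -32)
|PQ × PR| = √68160 ≈ 261.0747
area = ½ · 261.0747 ≈ 130.537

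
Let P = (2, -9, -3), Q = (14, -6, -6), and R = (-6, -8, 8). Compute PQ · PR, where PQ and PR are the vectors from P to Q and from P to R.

-126

PQ = Q − P = (12, 3, -3)
PR = R − P = (-8, 1, 11)
PQ · PR = 12·(-8) + 3·1 + (-3)·11 = -96 + 3 - 33 = -126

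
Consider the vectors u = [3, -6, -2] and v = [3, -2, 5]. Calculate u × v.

(-34, -21, 12)

i: (-6)·5 - (-2)·(-2) = -30 - 4 = -34
j: (-2)·3 - 3·5 = -6 - 15 = -21
k: 3·(-2) - (-6)·3 = -6 - (-18) = 12
u × v = (-34, -21, 12)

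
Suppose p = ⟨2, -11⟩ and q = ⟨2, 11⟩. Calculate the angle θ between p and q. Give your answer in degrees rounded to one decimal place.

p · q = 2·2 + (-11)·11 = 4 - 121 = -117
|p|² = 4 + 121 = 125,  |p| = √125 ≈ 11.180340
|q|² = 4 + 121 = 125,  |q| = √125 ≈ 11.180340
cos θ = -117 / (11.180340 · 11.180340) ≈ -0.93600
θ = arccos(-0.93600) ≈ 159.4°

159.4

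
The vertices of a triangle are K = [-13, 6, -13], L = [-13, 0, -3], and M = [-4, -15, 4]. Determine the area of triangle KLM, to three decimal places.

KL = (0, -6, 10),  KM = (9, -21, 17)
i: (-6)·17 - 10·(-21) = -102 - (-210) = 108
j: 10·9 - 0·17 = 90 - 0 = 90
k: 0·(-21) - (-6)·9 = 0 - (-54) = 54
KL × KM = (108, 90, 54)
|KL × KM| = √22680 ≈ 150.5988
area = ½ · 150.5988 ≈ 75.299

75.299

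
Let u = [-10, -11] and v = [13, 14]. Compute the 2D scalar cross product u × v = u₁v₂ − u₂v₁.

(-10)·14 - (-11)·13 = -140 - (-143) = 3

3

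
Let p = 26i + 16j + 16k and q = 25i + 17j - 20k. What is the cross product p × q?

i: 16·(-20) - 16·17 = -320 - 272 = -592
j: 16·25 - 26·(-20) = 400 - (-520) = 920
k: 26·17 - 16·25 = 442 - 400 = 42
p × q = (-592, 920, 42)

(-592, 920, 42)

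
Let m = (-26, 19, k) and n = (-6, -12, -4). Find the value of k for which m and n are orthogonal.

m · n = (-26)·(-6) + 19·(-12) + k·(-4) = -72 - 4k
Set equal to 0: -4k = 72, so k = -18.

-18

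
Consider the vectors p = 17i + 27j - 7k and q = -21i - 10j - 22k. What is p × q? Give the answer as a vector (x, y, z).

(-664, 521, 397)

i: 27·(-22) - (-7)·(-10) = -594 - 70 = -664
j: (-7)·(-21) - 17·(-22) = 147 - (-374) = 521
k: 17·(-10) - 27·(-21) = -170 - (-567) = 397
p × q = (-664, 521, 397)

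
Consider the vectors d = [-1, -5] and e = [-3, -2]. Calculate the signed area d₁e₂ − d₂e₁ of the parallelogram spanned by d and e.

(-1)·(-2) - (-5)·(-3) = 2 - 15 = -13

-13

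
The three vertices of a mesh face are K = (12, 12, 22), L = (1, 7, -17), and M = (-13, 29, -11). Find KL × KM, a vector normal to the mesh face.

(828, 612, -312)

KL = (-11, -5, -39)
KM = (-25, 17, -33)
i: (-5)·(-33) - (-39)·17 = 165 - (-663) = 828
j: (-39)·(-25) - (-11)·(-33) = 975 - 363 = 612
k: (-11)·17 - (-5)·(-25) = -187 - 125 = -312
KL × KM = (828, 612, -312)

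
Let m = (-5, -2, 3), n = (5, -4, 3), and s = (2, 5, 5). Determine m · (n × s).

312

n × s:
i: (-4)·5 - 3·5 = -20 - 15 = -35
j: 3·2 - 5·5 = 6 - 25 = -19
k: 5·5 - (-4)·2 = 25 - (-8) = 33
n × s = (-35, -19, 33)
m · (n × s) = (-5)·(-35) + (-2)·(-19) + 3·33 = 175 + 38 + 99 = 312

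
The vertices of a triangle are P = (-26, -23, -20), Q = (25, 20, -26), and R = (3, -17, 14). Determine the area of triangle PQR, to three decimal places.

PQ = (51, 43, -6),  PR = (29, 6, 34)
i: 43·34 - (-6)·6 = 1462 - (-36) = 1498
j: (-6)·29 - 51·34 = -174 - 1734 = -1908
k: 51·6 - 43·29 = 306 - 1247 = -941
PQ × PR = (1498, -1908, -941)
|PQ × PR| = √6769949 ≈ 2601.9126
area = ½ · 2601.9126 ≈ 1300.956

1300.956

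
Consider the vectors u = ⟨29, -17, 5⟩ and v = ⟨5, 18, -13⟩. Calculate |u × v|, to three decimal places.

739.739

i: (-17)·(-13) - 5·18 = 221 - 90 = 131
j: 5·5 - 29·(-13) = 25 - (-377) = 402
k: 29·18 - (-17)·5 = 522 - (-85) = 607
u × v = (131, 402, 607)
|u × v| = √(131² + 402² + 607²) = √547214 ≈ 739.7391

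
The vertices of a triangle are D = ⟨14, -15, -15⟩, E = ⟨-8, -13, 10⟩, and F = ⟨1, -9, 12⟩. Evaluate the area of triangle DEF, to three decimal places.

152.326

DE = (-22, 2, 25),  DF = (-13, 6, 27)
i: 2·27 - 25·6 = 54 - 150 = -96
j: 25·(-13) - (-22)·27 = -325 - (-594) = 269
k: (-22)·6 - 2·(-13) = -132 - (-26) = -106
DE × DF = (-96, 269, -106)
|DE × DF| = √92813 ≈ 304.6523
area = ½ · 304.6523 ≈ 152.326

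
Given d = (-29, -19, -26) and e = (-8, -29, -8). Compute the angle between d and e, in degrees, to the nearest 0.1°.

42.7

d · e = (-29)·(-8) + (-19)·(-29) + (-26)·(-8) = 232 + 551 + 208 = 991
|d|² = 841 + 361 + 676 = 1878,  |d| = √1878 ≈ 43.335897
|e|² = 64 + 841 + 64 = 969,  |e| = √969 ≈ 31.128765
cos θ = 991 / (43.335897 · 31.128765) ≈ 0.73462
θ = arccos(0.73462) ≈ 42.7°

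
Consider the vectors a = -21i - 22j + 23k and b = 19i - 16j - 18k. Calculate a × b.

i: (-22)·(-18) - 23·(-16) = 396 - (-368) = 764
j: 23·19 - (-21)·(-18) = 437 - 378 = 59
k: (-21)·(-16) - (-22)·19 = 336 - (-418) = 754
a × b = (764, 59, 754)

(764, 59, 754)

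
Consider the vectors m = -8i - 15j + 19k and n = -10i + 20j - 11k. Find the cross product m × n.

(-215, -278, -310)

i: (-15)·(-11) - 19·20 = 165 - 380 = -215
j: 19·(-10) - (-8)·(-11) = -190 - 88 = -278
k: (-8)·20 - (-15)·(-10) = -160 - 150 = -310
m × n = (-215, -278, -310)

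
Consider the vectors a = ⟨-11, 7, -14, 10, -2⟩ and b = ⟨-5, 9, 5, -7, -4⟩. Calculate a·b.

-14

a · b = (-11)·(-5) + 7·9 + (-14)·5 + 10·(-7) + (-2)·(-4) = 55 + 63 - 70 - 70 + 8 = -14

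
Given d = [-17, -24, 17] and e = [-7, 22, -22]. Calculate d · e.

d · e = (-17)·(-7) + (-24)·22 + 17·(-22) = 119 - 528 - 374 = -783

-783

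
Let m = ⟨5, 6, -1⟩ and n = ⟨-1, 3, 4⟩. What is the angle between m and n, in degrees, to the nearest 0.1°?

m · n = 5·(-1) + 6·3 + (-1)·4 = -5 + 18 - 4 = 9
|m|² = 25 + 36 + 1 = 62,  |m| = √62 ≈ 7.874008
|n|² = 1 + 9 + 16 = 26,  |n| = √26 ≈ 5.099020
cos θ = 9 / (7.874008 · 5.099020) ≈ 0.22416
θ = arccos(0.22416) ≈ 77.0°

77.0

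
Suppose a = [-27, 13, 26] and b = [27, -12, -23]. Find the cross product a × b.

(13, 81, -27)

i: 13·(-23) - 26·(-12) = -299 - (-312) = 13
j: 26·27 - (-27)·(-23) = 702 - 621 = 81
k: (-27)·(-12) - 13·27 = 324 - 351 = -27
a × b = (13, 81, -27)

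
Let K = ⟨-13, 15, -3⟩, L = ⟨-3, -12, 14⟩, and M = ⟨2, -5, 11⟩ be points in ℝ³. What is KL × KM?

(-38, 115, 205)

KL = (10, -27, 17)
KM = (15, -20, 14)
i: (-27)·14 - 17·(-20) = -378 - (-340) = -38
j: 17·15 - 10·14 = 255 - 140 = 115
k: 10·(-20) - (-27)·15 = -200 - (-405) = 205
KL × KM = (-38, 115, 205)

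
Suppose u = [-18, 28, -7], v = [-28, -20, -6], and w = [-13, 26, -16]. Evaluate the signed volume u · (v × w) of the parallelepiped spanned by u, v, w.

v × w:
i: (-20)·(-16) - (-6)·26 = 320 - (-156) = 476
j: (-6)·(-13) - (-28)·(-16) = 78 - 448 = -370
k: (-28)·26 - (-20)·(-13) = -728 - 260 = -988
v × w = (476, -370, -988)
u · (v × w) = (-18)·476 + 28·(-370) + (-7)·(-988) = -8568 - 10360 + 6916 = -12012

-12012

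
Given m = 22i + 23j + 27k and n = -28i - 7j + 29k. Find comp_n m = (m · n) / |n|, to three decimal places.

0.147

m · n = 22·(-28) + 23·(-7) + 27·29 = -616 - 161 + 783 = 6
|n| = √(784 + 49 + 841) = √1674 ≈ 40.9145
comp_n m = 6 / √1674 ≈ 0.147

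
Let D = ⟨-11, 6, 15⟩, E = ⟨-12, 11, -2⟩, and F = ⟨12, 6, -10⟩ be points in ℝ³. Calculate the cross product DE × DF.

(-125, -416, -115)

DE = (-1, 5, -17)
DF = (23, 0, -25)
i: 5·(-25) - (-17)·0 = -125 - 0 = -125
j: (-17)·23 - (-1)·(-25) = -391 - 25 = -416
k: (-1)·0 - 5·23 = 0 - 115 = -115
DE × DF = (-125, -416, -115)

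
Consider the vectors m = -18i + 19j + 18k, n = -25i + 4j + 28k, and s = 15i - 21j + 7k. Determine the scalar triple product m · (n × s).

8587

n × s:
i: 4·7 - 28·(-21) = 28 - (-588) = 616
j: 28·15 - (-25)·7 = 420 - (-175) = 595
k: (-25)·(-21) - 4·15 = 525 - 60 = 465
n × s = (616, 595, 465)
m · (n × s) = (-18)·616 + 19·595 + 18·465 = -11088 + 11305 + 8370 = 8587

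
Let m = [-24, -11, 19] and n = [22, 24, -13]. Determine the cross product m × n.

(-313, 106, -334)

i: (-11)·(-13) - 19·24 = 143 - 456 = -313
j: 19·22 - (-24)·(-13) = 418 - 312 = 106
k: (-24)·24 - (-11)·22 = -576 - (-242) = -334
m × n = (-313, 106, -334)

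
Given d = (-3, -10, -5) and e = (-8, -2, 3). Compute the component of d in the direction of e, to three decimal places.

3.305

d · e = (-3)·(-8) + (-10)·(-2) + (-5)·3 = 24 + 20 - 15 = 29
|e| = √(64 + 4 + 9) = √77 ≈ 8.7750
comp_e d = 29 / √77 ≈ 3.305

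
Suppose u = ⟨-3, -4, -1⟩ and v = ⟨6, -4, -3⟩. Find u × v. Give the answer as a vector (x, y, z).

(8, -15, 36)

i: (-4)·(-3) - (-1)·(-4) = 12 - 4 = 8
j: (-1)·6 - (-3)·(-3) = -6 - 9 = -15
k: (-3)·(-4) - (-4)·6 = 12 - (-24) = 36
u × v = (8, -15, 36)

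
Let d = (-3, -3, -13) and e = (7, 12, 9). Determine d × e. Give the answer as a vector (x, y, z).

i: (-3)·9 - (-13)·12 = -27 - (-156) = 129
j: (-13)·7 - (-3)·9 = -91 - (-27) = -64
k: (-3)·12 - (-3)·7 = -36 - (-21) = -15
d × e = (129, -64, -15)

(129, -64, -15)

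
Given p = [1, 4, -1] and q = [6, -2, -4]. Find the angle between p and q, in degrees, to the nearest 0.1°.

86.4

p · q = 1·6 + 4·(-2) + (-1)·(-4) = 6 - 8 + 4 = 2
|p|² = 1 + 16 + 1 = 18,  |p| = √18 ≈ 4.242641
|q|² = 36 + 4 + 16 = 56,  |q| = √56 ≈ 7.483315
cos θ = 2 / (4.242641 · 7.483315) ≈ 0.06299
θ = arccos(0.06299) ≈ 86.4°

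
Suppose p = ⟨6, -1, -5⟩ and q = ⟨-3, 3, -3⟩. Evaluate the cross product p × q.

(18, 33, 15)

i: (-1)·(-3) - (-5)·3 = 3 - (-15) = 18
j: (-5)·(-3) - 6·(-3) = 15 - (-18) = 33
k: 6·3 - (-1)·(-3) = 18 - 3 = 15
p × q = (18, 33, 15)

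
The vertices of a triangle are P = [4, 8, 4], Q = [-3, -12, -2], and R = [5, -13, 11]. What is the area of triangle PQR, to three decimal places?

158.504

PQ = (-7, -20, -6),  PR = (1, -21, 7)
i: (-20)·7 - (-6)·(-21) = -140 - 126 = -266
j: (-6)·1 - (-7)·7 = -6 - (-49) = 43
k: (-7)·(-21) - (-20)·1 = 147 - (-20) = 167
PQ × PR = (-266, 43, 167)
|PQ × PR| = √100494 ≈ 317.0079
area = ½ · 317.0079 ≈ 158.504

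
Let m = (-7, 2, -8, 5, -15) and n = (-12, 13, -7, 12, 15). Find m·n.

m · n = (-7)·(-12) + 2·13 + (-8)·(-7) + 5·12 + (-15)·15 = 84 + 26 + 56 + 60 - 225 = 1

1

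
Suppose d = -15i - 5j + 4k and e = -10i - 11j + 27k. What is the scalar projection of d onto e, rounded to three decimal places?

10.155

d · e = (-15)·(-10) + (-5)·(-11) + 4·27 = 150 + 55 + 108 = 313
|e| = √(100 + 121 + 729) = √950 ≈ 30.8221
comp_e d = 313 / √950 ≈ 10.155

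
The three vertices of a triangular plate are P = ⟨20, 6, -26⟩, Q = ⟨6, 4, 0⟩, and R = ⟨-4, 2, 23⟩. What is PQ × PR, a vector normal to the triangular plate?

PQ = (-14, -2, 26)
PR = (-24, -4, 49)
i: (-2)·49 - 26·(-4) = -98 - (-104) = 6
j: 26·(-24) - (-14)·49 = -624 - (-686) = 62
k: (-14)·(-4) - (-2)·(-24) = 56 - 48 = 8
PQ × PR = (6, 62, 8)

(6, 62, 8)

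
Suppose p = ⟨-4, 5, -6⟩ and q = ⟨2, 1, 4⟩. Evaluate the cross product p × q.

i: 5·4 - (-6)·1 = 20 - (-6) = 26
j: (-6)·2 - (-4)·4 = -12 - (-16) = 4
k: (-4)·1 - 5·2 = -4 - 10 = -14
p × q = (26, 4, -14)

(26, 4, -14)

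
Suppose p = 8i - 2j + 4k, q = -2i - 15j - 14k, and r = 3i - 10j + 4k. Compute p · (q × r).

-1272

q × r:
i: (-15)·4 - (-14)·(-10) = -60 - 140 = -200
j: (-14)·3 - (-2)·4 = -42 - (-8) = -34
k: (-2)·(-10) - (-15)·3 = 20 - (-45) = 65
q × r = (-200, -34, 65)
p · (q × r) = 8·(-200) + (-2)·(-34) + 4·65 = -1600 + 68 + 260 = -1272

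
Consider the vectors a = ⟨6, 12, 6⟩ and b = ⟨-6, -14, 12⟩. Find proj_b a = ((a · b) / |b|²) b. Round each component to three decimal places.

a · b = 6·(-6) + 12·(-14) + 6·12 = -36 - 168 + 72 = -132
|b|² = 36 + 196 + 144 = 376
proj_b a = (-132/376) · (-6, -14, 12) ≈ (2.106, 4.915, -4.213)

(2.106, 4.915, -4.213)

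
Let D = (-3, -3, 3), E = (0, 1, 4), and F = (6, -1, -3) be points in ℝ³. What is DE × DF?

DE = (3, 4, 1)
DF = (9, 2, -6)
i: 4·(-6) - 1·2 = -24 - 2 = -26
j: 1·9 - 3·(-6) = 9 - (-18) = 27
k: 3·2 - 4·9 = 6 - 36 = -30
DE × DF = (-26, 27, -30)

(-26, 27, -30)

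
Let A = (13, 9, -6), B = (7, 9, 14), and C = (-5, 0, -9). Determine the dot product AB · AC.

AB = B − A = (-6, 0, 20)
AC = C − A = (-18, -9, -3)
AB · AC = (-6)·(-18) + 0·(-9) + 20·(-3) = 108 + 0 - 60 = 48

48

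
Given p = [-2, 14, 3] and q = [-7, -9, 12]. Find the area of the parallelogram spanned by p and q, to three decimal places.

226.914

i: 14·12 - 3·(-9) = 168 - (-27) = 195
j: 3·(-7) - (-2)·12 = -21 - (-24) = 3
k: (-2)·(-9) - 14·(-7) = 18 - (-98) = 116
p × q = (195, 3, 116)
|p × q| = √(195² + 3² + 116²) = √51490 ≈ 226.9141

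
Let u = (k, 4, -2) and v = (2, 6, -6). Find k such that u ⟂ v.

u · v = k·2 + 4·6 + (-2)·(-6) = 36 + 2k
Set equal to 0: 2k = -36, so k = -18.

-18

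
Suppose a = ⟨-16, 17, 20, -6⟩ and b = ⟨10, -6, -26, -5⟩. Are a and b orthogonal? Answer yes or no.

no

a · b = (-16)·10 + 17·(-6) + 20·(-26) + (-6)·(-5) = -160 - 102 - 520 + 30 = -752
Nonzero, so the vectors are not orthogonal.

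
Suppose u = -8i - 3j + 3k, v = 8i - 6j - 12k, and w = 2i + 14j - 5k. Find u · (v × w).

v × w:
i: (-6)·(-5) - (-12)·14 = 30 - (-168) = 198
j: (-12)·2 - 8·(-5) = -24 - (-40) = 16
k: 8·14 - (-6)·2 = 112 - (-12) = 124
v × w = (198, 16, 124)
u · (v × w) = (-8)·198 + (-3)·16 + 3·124 = -1584 - 48 + 372 = -1260

-1260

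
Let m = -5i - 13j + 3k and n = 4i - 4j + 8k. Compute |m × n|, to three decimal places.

i: (-13)·8 - 3·(-4) = -104 - (-12) = -92
j: 3·4 - (-5)·8 = 12 - (-40) = 52
k: (-5)·(-4) - (-13)·4 = 20 - (-52) = 72
m × n = (-92, 52, 72)
|m × n| = √((-92)² + 52² + 72²) = √16352 ≈ 127.8749

127.875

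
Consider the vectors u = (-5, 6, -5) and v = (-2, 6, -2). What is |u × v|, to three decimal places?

25.456

i: 6·(-2) - (-5)·6 = -12 - (-30) = 18
j: (-5)·(-2) - (-5)·(-2) = 10 - 10 = 0
k: (-5)·6 - 6·(-2) = -30 - (-12) = -18
u × v = (18, 0, -18)
|u × v| = √(18² + 0² + (-18)²) = √648 ≈ 25.4558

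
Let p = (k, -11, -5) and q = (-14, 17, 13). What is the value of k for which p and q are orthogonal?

-18

p · q = k·(-14) + (-11)·17 + (-5)·13 = -252 - 14k
Set equal to 0: -14k = 252, so k = -18.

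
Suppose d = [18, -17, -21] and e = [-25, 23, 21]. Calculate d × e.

i: (-17)·21 - (-21)·23 = -357 - (-483) = 126
j: (-21)·(-25) - 18·21 = 525 - 378 = 147
k: 18·23 - (-17)·(-25) = 414 - 425 = -11
d × e = (126, 147, -11)

(126, 147, -11)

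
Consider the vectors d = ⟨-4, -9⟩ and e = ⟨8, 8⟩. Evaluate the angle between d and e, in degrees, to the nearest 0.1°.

159.0

d · e = (-4)·8 + (-9)·8 = -32 - 72 = -104
|d|² = 16 + 81 = 97,  |d| = √97 ≈ 9.848858
|e|² = 64 + 64 = 128,  |e| = √128 ≈ 11.313708
cos θ = -104 / (9.848858 · 11.313708) ≈ -0.93335
θ = arccos(-0.93335) ≈ 159.0°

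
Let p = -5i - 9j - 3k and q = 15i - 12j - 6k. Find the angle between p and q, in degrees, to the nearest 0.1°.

76.3

p · q = (-5)·15 + (-9)·(-12) + (-3)·(-6) = -75 + 108 + 18 = 51
|p|² = 25 + 81 + 9 = 115,  |p| = √115 ≈ 10.723805
|q|² = 225 + 144 + 36 = 405,  |q| = √405 ≈ 20.124612
cos θ = 51 / (10.723805 · 20.124612) ≈ 0.23632
θ = arccos(0.23632) ≈ 76.3°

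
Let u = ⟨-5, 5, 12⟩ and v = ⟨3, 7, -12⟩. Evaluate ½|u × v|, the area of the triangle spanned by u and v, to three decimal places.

77.156

i: 5·(-12) - 12·7 = -60 - 84 = -144
j: 12·3 - (-5)·(-12) = 36 - 60 = -24
k: (-5)·7 - 5·3 = -35 - 15 = -50
u × v = (-144, -24, -50)
|u × v| = √((-144)² + (-24)² + (-50)²) = √23812 ≈ 154.3114
area = ½ · 154.3114 ≈ 77.156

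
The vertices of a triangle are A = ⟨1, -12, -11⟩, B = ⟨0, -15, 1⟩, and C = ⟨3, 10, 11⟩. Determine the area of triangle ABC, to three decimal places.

AB = (-1, -3, 12),  AC = (2, 22, 22)
i: (-3)·22 - 12·22 = -66 - 264 = -330
j: 12·2 - (-1)·22 = 24 - (-22) = 46
k: (-1)·22 - (-3)·2 = -22 - (-6) = -16
AB × AC = (-330, 46, -16)
|AB × AC| = √111272 ≈ 333.5746
area = ½ · 333.5746 ≈ 166.787

166.787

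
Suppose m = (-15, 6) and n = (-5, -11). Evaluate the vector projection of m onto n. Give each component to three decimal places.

(-0.308, -0.678)

m · n = (-15)·(-5) + 6·(-11) = 75 - 66 = 9
|n|² = 25 + 121 = 146
proj_n m = (9/146) · (-5, -11) ≈ (-0.308, -0.678)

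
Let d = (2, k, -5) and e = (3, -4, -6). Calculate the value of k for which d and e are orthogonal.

9

d · e = 2·3 + k·(-4) + (-5)·(-6) = 36 - 4k
Set equal to 0: -4k = -36, so k = 9.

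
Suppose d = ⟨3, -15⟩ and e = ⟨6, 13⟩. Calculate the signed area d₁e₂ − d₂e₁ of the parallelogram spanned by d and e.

129

3·13 - (-15)·6 = 39 - (-90) = 129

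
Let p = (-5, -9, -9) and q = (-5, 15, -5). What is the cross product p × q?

i: (-9)·(-5) - (-9)·15 = 45 - (-135) = 180
j: (-9)·(-5) - (-5)·(-5) = 45 - 25 = 20
k: (-5)·15 - (-9)·(-5) = -75 - 45 = -120
p × q = (180, 20, -120)

(180, 20, -120)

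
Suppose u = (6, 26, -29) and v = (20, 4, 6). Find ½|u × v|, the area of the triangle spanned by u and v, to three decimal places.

i: 26·6 - (-29)·4 = 156 - (-116) = 272
j: (-29)·20 - 6·6 = -580 - 36 = -616
k: 6·4 - 26·20 = 24 - 520 = -496
u × v = (272, -616, -496)
|u × v| = √(272² + (-616)² + (-496)²) = √699456 ≈ 836.3349
area = ½ · 836.3349 ≈ 418.167

418.167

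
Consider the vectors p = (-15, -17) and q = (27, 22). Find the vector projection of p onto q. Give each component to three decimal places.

(-17.340, -14.129)

p · q = (-15)·27 + (-17)·22 = -405 - 374 = -779
|q|² = 729 + 484 = 1213
proj_q p = (-779/1213) · (27, 22) ≈ (-17.340, -14.129)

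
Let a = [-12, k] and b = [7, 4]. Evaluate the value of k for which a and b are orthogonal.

a · b = (-12)·7 + k·4 = -84 + 4k
Set equal to 0: 4k = 84, so k = 21.

21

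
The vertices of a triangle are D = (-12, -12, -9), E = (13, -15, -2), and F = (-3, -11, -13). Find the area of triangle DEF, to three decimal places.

85.583

DE = (25, -3, 7),  DF = (9, 1, -4)
i: (-3)·(-4) - 7·1 = 12 - 7 = 5
j: 7·9 - 25·(-4) = 63 - (-100) = 163
k: 25·1 - (-3)·9 = 25 - (-27) = 52
DE × DF = (5, 163, 52)
|DE × DF| = √29298 ≈ 171.1666
area = ½ · 171.1666 ≈ 85.583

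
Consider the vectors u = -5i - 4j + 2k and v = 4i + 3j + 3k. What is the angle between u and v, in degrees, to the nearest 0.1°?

131.7

u · v = (-5)·4 + (-4)·3 + 2·3 = -20 - 12 + 6 = -26
|u|² = 25 + 16 + 4 = 45,  |u| = √45 ≈ 6.708204
|v|² = 16 + 9 + 9 = 34,  |v| = √34 ≈ 5.830952
cos θ = -26 / (6.708204 · 5.830952) ≈ -0.66470
θ = arccos(-0.66470) ≈ 131.7°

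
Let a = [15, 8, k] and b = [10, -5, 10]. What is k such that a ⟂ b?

a · b = 15·10 + 8·(-5) + k·10 = 110 + 10k
Set equal to 0: 10k = -110, so k = -11.

-11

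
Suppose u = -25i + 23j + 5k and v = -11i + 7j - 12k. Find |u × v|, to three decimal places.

478.362

i: 23·(-12) - 5·7 = -276 - 35 = -311
j: 5·(-11) - (-25)·(-12) = -55 - 300 = -355
k: (-25)·7 - 23·(-11) = -175 - (-253) = 78
u × v = (-311, -355, 78)
|u × v| = √((-311)² + (-355)² + 78²) = √228830 ≈ 478.3618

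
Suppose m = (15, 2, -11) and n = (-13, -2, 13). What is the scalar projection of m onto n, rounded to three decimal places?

m · n = 15·(-13) + 2·(-2) + (-11)·13 = -195 - 4 - 143 = -342
|n| = √(169 + 4 + 169) = √342 ≈ 18.4932
comp_n m = -342 / √342 ≈ -18.493

-18.493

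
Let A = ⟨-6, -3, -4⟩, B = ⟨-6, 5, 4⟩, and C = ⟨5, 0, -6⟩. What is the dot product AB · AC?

AB = B − A = (0, 8, 8)
AC = C − A = (11, 3, -2)
AB · AC = 0·11 + 8·3 + 8·(-2) = 0 + 24 - 16 = 8

8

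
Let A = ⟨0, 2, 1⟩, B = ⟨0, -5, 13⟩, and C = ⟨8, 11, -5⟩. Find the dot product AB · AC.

AB = B − A = (0, -7, 12)
AC = C − A = (8, 9, -6)
AB · AC = 0·8 + (-7)·9 + 12·(-6) = 0 - 63 - 72 = -135

-135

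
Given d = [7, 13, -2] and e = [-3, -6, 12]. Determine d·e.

d · e = 7·(-3) + 13·(-6) + (-2)·12 = -21 - 78 - 24 = -123

-123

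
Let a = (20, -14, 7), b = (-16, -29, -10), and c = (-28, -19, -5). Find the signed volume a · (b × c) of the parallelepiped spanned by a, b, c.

b × c:
i: (-29)·(-5) - (-10)·(-19) = 145 - 190 = -45
j: (-10)·(-28) - (-16)·(-5) = 280 - 80 = 200
k: (-16)·(-19) - (-29)·(-28) = 304 - 812 = -508
b × c = (-45, 200, -508)
a · (b × c) = 20·(-45) + (-14)·200 + 7·(-508) = -900 - 2800 - 3556 = -7256

-7256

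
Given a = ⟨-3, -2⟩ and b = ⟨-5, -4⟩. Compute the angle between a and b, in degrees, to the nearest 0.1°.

a · b = (-3)·(-5) + (-2)·(-4) = 15 + 8 = 23
|a|² = 9 + 4 = 13,  |a| = √13 ≈ 3.605551
|b|² = 25 + 16 = 41,  |b| = √41 ≈ 6.403124
cos θ = 23 / (3.605551 · 6.403124) ≈ 0.99624
θ = arccos(0.99624) ≈ 5.0°

5.0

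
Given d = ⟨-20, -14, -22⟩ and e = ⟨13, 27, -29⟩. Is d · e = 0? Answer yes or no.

d · e = (-20)·13 + (-14)·27 + (-22)·(-29) = -260 - 378 + 638 = 0
Zero, so the vectors are orthogonal.

yes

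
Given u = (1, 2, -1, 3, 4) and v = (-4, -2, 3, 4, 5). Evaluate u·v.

u · v = 1·(-4) + 2·(-2) + (-1)·3 + 3·4 + 4·5 = -4 - 4 - 3 + 12 + 20 = 21

21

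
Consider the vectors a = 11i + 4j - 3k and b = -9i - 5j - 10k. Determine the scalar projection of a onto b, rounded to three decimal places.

a · b = 11·(-9) + 4·(-5) + (-3)·(-10) = -99 - 20 + 30 = -89
|b| = √(81 + 25 + 100) = √206 ≈ 14.3527
comp_b a = -89 / √206 ≈ -6.201

-6.201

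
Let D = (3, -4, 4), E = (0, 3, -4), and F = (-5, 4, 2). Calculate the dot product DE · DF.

DE = E − D = (-3, 7, -8)
DF = F − D = (-8, 8, -2)
DE · DF = (-3)·(-8) + 7·8 + (-8)·(-2) = 24 + 56 + 16 = 96

96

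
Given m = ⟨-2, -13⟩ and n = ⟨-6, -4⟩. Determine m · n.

64

m · n = (-2)·(-6) + (-13)·(-4) = 12 + 52 = 64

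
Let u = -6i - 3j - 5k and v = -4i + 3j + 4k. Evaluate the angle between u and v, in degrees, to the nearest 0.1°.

95.4

u · v = (-6)·(-4) + (-3)·3 + (-5)·4 = 24 - 9 - 20 = -5
|u|² = 36 + 9 + 25 = 70,  |u| = √70 ≈ 8.366600
|v|² = 16 + 9 + 16 = 41,  |v| = √41 ≈ 6.403124
cos θ = -5 / (8.366600 · 6.403124) ≈ -0.09333
θ = arccos(-0.09333) ≈ 95.4°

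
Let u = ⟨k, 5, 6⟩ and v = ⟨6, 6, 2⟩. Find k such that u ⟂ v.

-7

u · v = k·6 + 5·6 + 6·2 = 42 + 6k
Set equal to 0: 6k = -42, so k = -7.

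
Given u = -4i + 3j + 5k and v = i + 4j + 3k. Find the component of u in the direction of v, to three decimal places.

u · v = (-4)·1 + 3·4 + 5·3 = -4 + 12 + 15 = 23
|v| = √(1 + 16 + 9) = √26 ≈ 5.0990
comp_v u = 23 / √26 ≈ 4.511

4.511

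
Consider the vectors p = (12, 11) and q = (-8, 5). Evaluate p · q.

-41

p · q = 12·(-8) + 11·5 = -96 + 55 = -41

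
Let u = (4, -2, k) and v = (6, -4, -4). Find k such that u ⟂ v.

8

u · v = 4·6 + (-2)·(-4) + k·(-4) = 32 - 4k
Set equal to 0: -4k = -32, so k = 8.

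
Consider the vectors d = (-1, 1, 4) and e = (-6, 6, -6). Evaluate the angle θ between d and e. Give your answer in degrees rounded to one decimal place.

d · e = (-1)·(-6) + 1·6 + 4·(-6) = 6 + 6 - 24 = -12
|d|² = 1 + 1 + 16 = 18,  |d| = √18 ≈ 4.242641
|e|² = 36 + 36 + 36 = 108,  |e| = √108 ≈ 10.392305
cos θ = -12 / (4.242641 · 10.392305) ≈ -0.27217
θ = arccos(-0.27217) ≈ 105.8°

105.8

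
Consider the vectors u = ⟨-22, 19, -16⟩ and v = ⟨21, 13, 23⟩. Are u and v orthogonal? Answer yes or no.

u · v = (-22)·21 + 19·13 + (-16)·23 = -462 + 247 - 368 = -583
Nonzero, so the vectors are not orthogonal.

no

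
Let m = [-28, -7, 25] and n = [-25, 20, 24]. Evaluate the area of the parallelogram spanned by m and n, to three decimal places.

994.313

i: (-7)·24 - 25·20 = -168 - 500 = -668
j: 25·(-25) - (-28)·24 = -625 - (-672) = 47
k: (-28)·20 - (-7)·(-25) = -560 - 175 = -735
m × n = (-668, 47, -735)
|m × n| = √((-668)² + 47² + (-735)²) = √988658 ≈ 994.3128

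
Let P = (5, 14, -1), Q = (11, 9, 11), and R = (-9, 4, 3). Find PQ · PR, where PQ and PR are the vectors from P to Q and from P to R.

PQ = Q − P = (6, -5, 12)
PR = R − P = (-14, -10, 4)
PQ · PR = 6·(-14) + (-5)·(-10) + 12·4 = -84 + 50 + 48 = 14

14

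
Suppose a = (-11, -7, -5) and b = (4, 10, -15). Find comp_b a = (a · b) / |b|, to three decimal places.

-2.112

a · b = (-11)·4 + (-7)·10 + (-5)·(-15) = -44 - 70 + 75 = -39
|b| = √(16 + 100 + 225) = √341 ≈ 18.4662
comp_b a = -39 / √341 ≈ -2.112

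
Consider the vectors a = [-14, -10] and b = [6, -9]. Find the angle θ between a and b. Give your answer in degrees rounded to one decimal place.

a · b = (-14)·6 + (-10)·(-9) = -84 + 90 = 6
|a|² = 196 + 100 = 296,  |a| = √296 ≈ 17.204651
|b|² = 36 + 81 = 117,  |b| = √117 ≈ 10.816654
cos θ = 6 / (17.204651 · 10.816654) ≈ 0.03224
θ = arccos(0.03224) ≈ 88.2°

88.2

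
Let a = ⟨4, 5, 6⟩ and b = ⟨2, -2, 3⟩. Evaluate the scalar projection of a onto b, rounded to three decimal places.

3.881

a · b = 4·2 + 5·(-2) + 6·3 = 8 - 10 + 18 = 16
|b| = √(4 + 4 + 9) = √17 ≈ 4.1231
comp_b a = 16 / √17 ≈ 3.881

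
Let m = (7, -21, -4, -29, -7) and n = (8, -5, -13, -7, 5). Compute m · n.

m · n = 7·8 + (-21)·(-5) + (-4)·(-13) + (-29)·(-7) + (-7)·5 = 56 + 105 + 52 + 203 - 35 = 381

381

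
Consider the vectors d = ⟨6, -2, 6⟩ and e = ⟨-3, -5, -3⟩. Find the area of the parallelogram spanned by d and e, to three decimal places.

50.912

i: (-2)·(-3) - 6·(-5) = 6 - (-30) = 36
j: 6·(-3) - 6·(-3) = -18 - (-18) = 0
k: 6·(-5) - (-2)·(-3) = -30 - 6 = -36
d × e = (36, 0, -36)
|d × e| = √(36² + 0² + (-36)²) = √2592 ≈ 50.9117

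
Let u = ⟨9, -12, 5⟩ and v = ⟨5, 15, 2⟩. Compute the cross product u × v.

(-99, 7, 195)

i: (-12)·2 - 5·15 = -24 - 75 = -99
j: 5·5 - 9·2 = 25 - 18 = 7
k: 9·15 - (-12)·5 = 135 - (-60) = 195
u × v = (-99, 7, 195)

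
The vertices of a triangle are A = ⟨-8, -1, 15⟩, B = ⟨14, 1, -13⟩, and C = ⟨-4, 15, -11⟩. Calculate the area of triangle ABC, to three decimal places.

348.838

AB = (22, 2, -28),  AC = (4, 16, -26)
i: 2·(-26) - (-28)·16 = -52 - (-448) = 396
j: (-28)·4 - 22·(-26) = -112 - (-572) = 460
k: 22·16 - 2·4 = 352 - 8 = 344
AB × AC = (396, 460, 344)
|AB × AC| = √486752 ≈ 697.6761
area = ½ · 697.6761 ≈ 348.838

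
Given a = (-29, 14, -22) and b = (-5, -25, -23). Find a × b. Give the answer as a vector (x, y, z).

i: 14·(-23) - (-22)·(-25) = -322 - 550 = -872
j: (-22)·(-5) - (-29)·(-23) = 110 - 667 = -557
k: (-29)·(-25) - 14·(-5) = 725 - (-70) = 795
a × b = (-872, -557, 795)

(-872, -557, 795)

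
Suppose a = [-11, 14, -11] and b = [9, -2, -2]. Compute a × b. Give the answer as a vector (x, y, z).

i: 14·(-2) - (-11)·(-2) = -28 - 22 = -50
j: (-11)·9 - (-11)·(-2) = -99 - 22 = -121
k: (-11)·(-2) - 14·9 = 22 - 126 = -104
a × b = (-50, -121, -104)

(-50, -121, -104)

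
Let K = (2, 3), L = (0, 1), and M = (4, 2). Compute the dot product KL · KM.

KL = L − K = (-2, -2)
KM = M − K = (2, -1)
KL · KM = (-2)·2 + (-2)·(-1) = -4 + 2 = -2

-2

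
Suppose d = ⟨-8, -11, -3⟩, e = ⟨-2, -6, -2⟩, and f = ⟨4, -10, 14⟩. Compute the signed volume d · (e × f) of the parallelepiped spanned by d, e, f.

480

e × f:
i: (-6)·14 - (-2)·(-10) = -84 - 20 = -104
j: (-2)·4 - (-2)·14 = -8 - (-28) = 20
k: (-2)·(-10) - (-6)·4 = 20 - (-24) = 44
e × f = (-104, 20, 44)
d · (e × f) = (-8)·(-104) + (-11)·20 + (-3)·44 = 832 - 220 - 132 = 480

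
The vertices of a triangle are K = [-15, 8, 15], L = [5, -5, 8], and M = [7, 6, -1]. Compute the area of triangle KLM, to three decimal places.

KL = (20, -13, -7),  KM = (22, -2, -16)
i: (-13)·(-16) - (-7)·(-2) = 208 - 14 = 194
j: (-7)·22 - 20·(-16) = -154 - (-320) = 166
k: 20·(-2) - (-13)·22 = -40 - (-286) = 246
KL × KM = (194, 166, 246)
|KL × KM| = √125708 ≈ 354.5532
area = ½ · 354.5532 ≈ 177.277

177.277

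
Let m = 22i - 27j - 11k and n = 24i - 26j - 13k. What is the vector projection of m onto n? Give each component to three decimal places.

m · n = 22·24 + (-27)·(-26) + (-11)·(-13) = 528 + 702 + 143 = 1373
|n|² = 576 + 676 + 169 = 1421
proj_n m = (1373/1421) · (24, -26, -13) ≈ (23.189, -25.122, -12.561)

(23.189, -25.122, -12.561)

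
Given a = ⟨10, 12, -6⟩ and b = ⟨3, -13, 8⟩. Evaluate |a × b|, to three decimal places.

193.608

i: 12·8 - (-6)·(-13) = 96 - 78 = 18
j: (-6)·3 - 10·8 = -18 - 80 = -98
k: 10·(-13) - 12·3 = -130 - 36 = -166
a × b = (18, -98, -166)
|a × b| = √(18² + (-98)² + (-166)²) = √37484 ≈ 193.6079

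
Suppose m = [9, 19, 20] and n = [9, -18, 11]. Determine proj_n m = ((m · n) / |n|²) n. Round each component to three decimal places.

(-0.702, 1.403, -0.857)

m · n = 9·9 + 19·(-18) + 20·11 = 81 - 342 + 220 = -41
|n|² = 81 + 324 + 121 = 526
proj_n m = (-41/526) · (9, -18, 11) ≈ (-0.702, 1.403, -0.857)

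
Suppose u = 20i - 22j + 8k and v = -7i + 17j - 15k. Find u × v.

(194, 244, 186)

i: (-22)·(-15) - 8·17 = 330 - 136 = 194
j: 8·(-7) - 20·(-15) = -56 - (-300) = 244
k: 20·17 - (-22)·(-7) = 340 - 154 = 186
u × v = (194, 244, 186)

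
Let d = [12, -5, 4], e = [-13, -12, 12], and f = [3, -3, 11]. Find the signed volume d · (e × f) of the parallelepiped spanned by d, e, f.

e × f:
i: (-12)·11 - 12·(-3) = -132 - (-36) = -96
j: 12·3 - (-13)·11 = 36 - (-143) = 179
k: (-13)·(-3) - (-12)·3 = 39 - (-36) = 75
e × f = (-96, 179, 75)
d · (e × f) = 12·(-96) + (-5)·179 + 4·75 = -1152 - 895 + 300 = -1747

-1747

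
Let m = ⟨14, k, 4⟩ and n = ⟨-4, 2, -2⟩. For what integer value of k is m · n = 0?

m · n = 14·(-4) + k·2 + 4·(-2) = -64 + 2k
Set equal to 0: 2k = 64, so k = 32.

32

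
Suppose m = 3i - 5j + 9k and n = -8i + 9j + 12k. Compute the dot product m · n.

m · n = 3·(-8) + (-5)·9 + 9·12 = -24 - 45 + 108 = 39

39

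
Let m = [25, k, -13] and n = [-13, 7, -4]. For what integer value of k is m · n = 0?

39

m · n = 25·(-13) + k·7 + (-13)·(-4) = -273 + 7k
Set equal to 0: 7k = 273, so k = 39.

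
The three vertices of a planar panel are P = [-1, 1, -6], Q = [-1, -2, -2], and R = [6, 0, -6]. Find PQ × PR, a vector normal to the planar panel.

PQ = (0, -3, 4)
PR = (7, -1, 0)
i: (-3)·0 - 4·(-1) = 0 - (-4) = 4
j: 4·7 - 0·0 = 28 - 0 = 28
k: 0·(-1) - (-3)·7 = 0 - (-21) = 21
PQ × PR = (4, 28, 21)

(4, 28, 21)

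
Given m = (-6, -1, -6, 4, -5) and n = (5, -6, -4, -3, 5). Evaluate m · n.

-37

m · n = (-6)·5 + (-1)·(-6) + (-6)·(-4) + 4·(-3) + (-5)·5 = -30 + 6 + 24 - 12 - 25 = -37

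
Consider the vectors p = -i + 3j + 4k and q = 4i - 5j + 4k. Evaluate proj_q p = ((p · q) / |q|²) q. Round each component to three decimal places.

p · q = (-1)·4 + 3·(-5) + 4·4 = -4 - 15 + 16 = -3
|q|² = 16 + 25 + 16 = 57
proj_q p = (-3/57) · (4, -5, 4) ≈ (-0.211, 0.263, -0.211)

(-0.211, 0.263, -0.211)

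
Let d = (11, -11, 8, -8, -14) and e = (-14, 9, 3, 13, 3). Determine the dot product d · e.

d · e = 11·(-14) + (-11)·9 + 8·3 + (-8)·13 + (-14)·3 = -154 - 99 + 24 - 104 - 42 = -375

-375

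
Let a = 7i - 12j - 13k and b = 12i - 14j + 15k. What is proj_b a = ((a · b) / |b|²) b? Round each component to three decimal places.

(1.211, -1.412, 1.513)

a · b = 7·12 + (-12)·(-14) + (-13)·15 = 84 + 168 - 195 = 57
|b|² = 144 + 196 + 225 = 565
proj_b a = (57/565) · (12, -14, 15) ≈ (1.211, -1.412, 1.513)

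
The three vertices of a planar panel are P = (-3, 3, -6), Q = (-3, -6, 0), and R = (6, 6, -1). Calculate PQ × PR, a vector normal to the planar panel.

PQ = (0, -9, 6)
PR = (9, 3, 5)
i: (-9)·5 - 6·3 = -45 - 18 = -63
j: 6·9 - 0·5 = 54 - 0 = 54
k: 0·3 - (-9)·9 = 0 - (-81) = 81
PQ × PR = (-63, 54, 81)

(-63, 54, 81)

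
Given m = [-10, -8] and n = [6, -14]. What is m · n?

m · n = (-10)·6 + (-8)·(-14) = -60 + 112 = 52

52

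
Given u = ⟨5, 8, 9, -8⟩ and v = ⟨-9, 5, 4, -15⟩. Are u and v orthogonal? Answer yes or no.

no

u · v = 5·(-9) + 8·5 + 9·4 + (-8)·(-15) = -45 + 40 + 36 + 120 = 151
Nonzero, so the vectors are not orthogonal.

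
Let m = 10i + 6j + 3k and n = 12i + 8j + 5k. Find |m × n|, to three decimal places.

i: 6·5 - 3·8 = 30 - 24 = 6
j: 3·12 - 10·5 = 36 - 50 = -14
k: 10·8 - 6·12 = 80 - 72 = 8
m × n = (6, -14, 8)
|m × n| = √(6² + (-14)² + 8²) = √296 ≈ 17.2047

17.205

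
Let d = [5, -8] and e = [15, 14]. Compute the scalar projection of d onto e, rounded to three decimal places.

-1.803

d · e = 5·15 + (-8)·14 = 75 - 112 = -37
|e| = √(225 + 196) = √421 ≈ 20.5183
comp_e d = -37 / √421 ≈ -1.803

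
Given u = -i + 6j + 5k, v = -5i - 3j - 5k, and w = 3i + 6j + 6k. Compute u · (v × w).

v × w:
i: (-3)·6 - (-5)·6 = -18 - (-30) = 12
j: (-5)·3 - (-5)·6 = -15 - (-30) = 15
k: (-5)·6 - (-3)·3 = -30 - (-9) = -21
v × w = (12, 15, -21)
u · (v × w) = (-1)·12 + 6·15 + 5·(-21) = -12 + 90 - 105 = -27

-27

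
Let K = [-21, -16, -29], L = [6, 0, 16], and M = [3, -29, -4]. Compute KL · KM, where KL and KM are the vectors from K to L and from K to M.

1565

KL = L − K = (27, 16, 45)
KM = M − K = (24, -13, 25)
KL · KM = 27·24 + 16·(-13) + 45·25 = 648 - 208 + 1125 = 1565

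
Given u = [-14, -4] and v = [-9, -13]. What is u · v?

u · v = (-14)·(-9) + (-4)·(-13) = 126 + 52 = 178

178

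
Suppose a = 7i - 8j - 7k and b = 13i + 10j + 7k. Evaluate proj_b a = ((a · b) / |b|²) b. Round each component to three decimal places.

a · b = 7·13 + (-8)·10 + (-7)·7 = 91 - 80 - 49 = -38
|b|² = 169 + 100 + 49 = 318
proj_b a = (-38/318) · (13, 10, 7) ≈ (-1.553, -1.195, -0.836)

(-1.553, -1.195, -0.836)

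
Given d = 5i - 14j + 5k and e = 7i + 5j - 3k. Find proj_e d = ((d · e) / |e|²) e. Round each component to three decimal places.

(-4.217, -3.012, 1.807)

d · e = 5·7 + (-14)·5 + 5·(-3) = 35 - 70 - 15 = -50
|e|² = 49 + 25 + 9 = 83
proj_e d = (-50/83) · (7, 5, -3) ≈ (-4.217, -3.012, 1.807)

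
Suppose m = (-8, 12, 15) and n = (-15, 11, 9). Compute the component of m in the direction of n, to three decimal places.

18.728

m · n = (-8)·(-15) + 12·11 + 15·9 = 120 + 132 + 135 = 387
|n| = √(225 + 121 + 81) = √427 ≈ 20.6640
comp_n m = 387 / √427 ≈ 18.728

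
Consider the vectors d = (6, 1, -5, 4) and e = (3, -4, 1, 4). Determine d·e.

d · e = 6·3 + 1·(-4) + (-5)·1 + 4·4 = 18 - 4 - 5 + 16 = 25

25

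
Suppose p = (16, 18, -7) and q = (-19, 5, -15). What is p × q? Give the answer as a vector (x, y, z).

(-235, 373, 422)

i: 18·(-15) - (-7)·5 = -270 - (-35) = -235
j: (-7)·(-19) - 16·(-15) = 133 - (-240) = 373
k: 16·5 - 18·(-19) = 80 - (-342) = 422
p × q = (-235, 373, 422)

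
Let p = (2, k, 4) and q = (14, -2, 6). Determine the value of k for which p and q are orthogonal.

26

p · q = 2·14 + k·(-2) + 4·6 = 52 - 2k
Set equal to 0: -2k = -52, so k = 26.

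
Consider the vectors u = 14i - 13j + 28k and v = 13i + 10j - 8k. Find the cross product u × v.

i: (-13)·(-8) - 28·10 = 104 - 280 = -176
j: 28·13 - 14·(-8) = 364 - (-112) = 476
k: 14·10 - (-13)·13 = 140 - (-169) = 309
u × v = (-176, 476, 309)

(-176, 476, 309)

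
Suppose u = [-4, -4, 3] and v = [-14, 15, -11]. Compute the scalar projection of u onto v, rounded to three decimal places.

u · v = (-4)·(-14) + (-4)·15 + 3·(-11) = 56 - 60 - 33 = -37
|v| = √(196 + 225 + 121) = √542 ≈ 23.2809
comp_v u = -37 / √542 ≈ -1.589

-1.589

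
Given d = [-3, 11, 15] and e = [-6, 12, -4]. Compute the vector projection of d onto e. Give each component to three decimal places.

(-2.755, 5.510, -1.837)

d · e = (-3)·(-6) + 11·12 + 15·(-4) = 18 + 132 - 60 = 90
|e|² = 36 + 144 + 16 = 196
proj_e d = (90/196) · (-6, 12, -4) ≈ (-2.755, 5.510, -1.837)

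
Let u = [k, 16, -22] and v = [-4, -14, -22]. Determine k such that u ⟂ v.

65

u · v = k·(-4) + 16·(-14) + (-22)·(-22) = 260 - 4k
Set equal to 0: -4k = -260, so k = 65.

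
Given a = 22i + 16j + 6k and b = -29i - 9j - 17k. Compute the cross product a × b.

i: 16·(-17) - 6·(-9) = -272 - (-54) = -218
j: 6·(-29) - 22·(-17) = -174 - (-374) = 200
k: 22·(-9) - 16·(-29) = -198 - (-464) = 266
a × b = (-218, 200, 266)

(-218, 200, 266)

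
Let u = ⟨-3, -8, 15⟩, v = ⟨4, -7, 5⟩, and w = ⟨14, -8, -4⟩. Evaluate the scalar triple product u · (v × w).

v × w:
i: (-7)·(-4) - 5·(-8) = 28 - (-40) = 68
j: 5·14 - 4·(-4) = 70 - (-16) = 86
k: 4·(-8) - (-7)·14 = -32 - (-98) = 66
v × w = (68, 86, 66)
u · (v × w) = (-3)·68 + (-8)·86 + 15·66 = -204 - 688 + 990 = 98

98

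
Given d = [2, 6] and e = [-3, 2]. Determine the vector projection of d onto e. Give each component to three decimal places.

(-1.385, 0.923)

d · e = 2·(-3) + 6·2 = -6 + 12 = 6
|e|² = 9 + 4 = 13
proj_e d = (6/13) · (-3, 2) ≈ (-1.385, 0.923)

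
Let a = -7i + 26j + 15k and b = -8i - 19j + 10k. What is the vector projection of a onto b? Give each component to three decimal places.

a · b = (-7)·(-8) + 26·(-19) + 15·10 = 56 - 494 + 150 = -288
|b|² = 64 + 361 + 100 = 525
proj_b a = (-288/525) · (-8, -19, 10) ≈ (4.389, 10.423, -5.486)

(4.389, 10.423, -5.486)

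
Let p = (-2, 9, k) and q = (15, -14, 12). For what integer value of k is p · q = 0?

13

p · q = (-2)·15 + 9·(-14) + k·12 = -156 + 12k
Set equal to 0: 12k = 156, so k = 13.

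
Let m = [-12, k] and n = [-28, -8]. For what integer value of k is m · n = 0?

m · n = (-12)·(-28) + k·(-8) = 336 - 8k
Set equal to 0: -8k = -336, so k = 42.

42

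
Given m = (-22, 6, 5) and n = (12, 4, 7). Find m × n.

i: 6·7 - 5·4 = 42 - 20 = 22
j: 5·12 - (-22)·7 = 60 - (-154) = 214
k: (-22)·4 - 6·12 = -88 - 72 = -160
m × n = (22, 214, -160)

(22, 214, -160)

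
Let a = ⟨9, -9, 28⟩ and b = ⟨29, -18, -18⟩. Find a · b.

a · b = 9·29 + (-9)·(-18) + 28·(-18) = 261 + 162 - 504 = -81

-81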